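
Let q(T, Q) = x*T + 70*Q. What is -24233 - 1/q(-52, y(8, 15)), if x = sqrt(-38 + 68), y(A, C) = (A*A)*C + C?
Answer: -289427853461/11943542 - sqrt(30)/89576565 ≈ -24233.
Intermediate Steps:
y(A, C) = C + C*A**2 (y(A, C) = A**2*C + C = C*A**2 + C = C + C*A**2)
x = sqrt(30) ≈ 5.4772
q(T, Q) = 70*Q + T*sqrt(30) (q(T, Q) = sqrt(30)*T + 70*Q = T*sqrt(30) + 70*Q = 70*Q + T*sqrt(30))
-24233 - 1/q(-52, y(8, 15)) = -24233 - 1/(70*(15*(1 + 8**2)) - 52*sqrt(30)) = -24233 - 1/(70*(15*(1 + 64)) - 52*sqrt(30)) = -24233 - 1/(70*(15*65) - 52*sqrt(30)) = -24233 - 1/(70*975 - 52*sqrt(30)) = -24233 - 1/(68250 - 52*sqrt(30))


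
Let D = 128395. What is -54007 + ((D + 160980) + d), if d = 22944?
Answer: 258312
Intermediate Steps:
-54007 + ((D + 160980) + d) = -54007 + ((128395 + 160980) + 22944) = -54007 + (289375 + 22944) = -54007 + 312319 = 258312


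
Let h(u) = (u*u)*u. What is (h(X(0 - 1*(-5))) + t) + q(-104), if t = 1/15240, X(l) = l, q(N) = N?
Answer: 320041/15240 ≈ 21.000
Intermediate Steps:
t = 1/15240 ≈ 6.5617e-5
h(u) = u³ (h(u) = u²*u = u³)
(h(X(0 - 1*(-5))) + t) + q(-104) = ((0 - 1*(-5))³ + 1/15240) - 104 = ((0 + 5)³ + 1/15240) - 104 = (5³ + 1/15240) - 104 = (125 + 1/15240) - 104 = 1905001/15240 - 104 = 320041/15240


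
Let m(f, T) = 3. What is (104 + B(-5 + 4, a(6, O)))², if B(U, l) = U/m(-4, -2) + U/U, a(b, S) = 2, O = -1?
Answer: 98596/9 ≈ 10955.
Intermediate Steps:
B(U, l) = 1 + U/3 (B(U, l) = U/3 + U/U = U*(⅓) + 1 = U/3 + 1 = 1 + U/3)
(104 + B(-5 + 4, a(6, O)))² = (104 + (1 + (-5 + 4)/3))² = (104 + (1 + (⅓)*(-1)))² = (104 + (1 - ⅓))² = (104 + ⅔)² = (314/3)² = 98596/9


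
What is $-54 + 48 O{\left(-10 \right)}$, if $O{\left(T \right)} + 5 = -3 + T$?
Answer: $-918$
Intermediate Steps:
$O{\left(T \right)} = -8 + T$ ($O{\left(T \right)} = -5 + \left(-3 + T\right) = -8 + T$)
$-54 + 48 O{\left(-10 \right)} = -54 + 48 \left(-8 - 10\right) = -54 + 48 \left(-18\right) = -54 - 864 = -918$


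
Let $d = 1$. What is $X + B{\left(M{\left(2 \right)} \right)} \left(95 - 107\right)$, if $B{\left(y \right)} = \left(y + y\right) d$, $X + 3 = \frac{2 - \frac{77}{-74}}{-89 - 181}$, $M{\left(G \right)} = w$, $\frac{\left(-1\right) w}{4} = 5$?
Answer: $\frac{211783}{444} \approx 476.99$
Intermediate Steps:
$w = -20$ ($w = \left(-4\right) 5 = -20$)
$M{\left(G \right)} = -20$
$X = - \frac{1337}{444}$ ($X = -3 + \frac{2 - \frac{77}{-74}}{-89 - 181} = -3 + \frac{2 - - \frac{77}{74}}{-270} = -3 + \left(2 + \frac{77}{74}\right) \left(- \frac{1}{270}\right) = -3 + \frac{225}{74} \left(- \frac{1}{270}\right) = -3 - \frac{5}{444} = - \frac{1337}{444} \approx -3.0113$)
$B{\left(y \right)} = 2 y$ ($B{\left(y \right)} = \left(y + y\right) 1 = 2 y 1 = 2 y$)
$X + B{\left(M{\left(2 \right)} \right)} \left(95 - 107\right) = - \frac{1337}{444} + 2 \left(-20\right) \left(95 - 107\right) = - \frac{1337}{444} - 40 \left(95 - 107\right) = - \frac{1337}{444} - -480 = - \frac{1337}{444} + 480 = \frac{211783}{444}$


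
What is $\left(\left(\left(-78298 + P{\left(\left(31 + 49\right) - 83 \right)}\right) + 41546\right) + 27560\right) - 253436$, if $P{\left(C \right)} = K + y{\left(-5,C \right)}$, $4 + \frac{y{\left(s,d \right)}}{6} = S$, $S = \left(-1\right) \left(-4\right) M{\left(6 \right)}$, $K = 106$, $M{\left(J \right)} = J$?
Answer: $-262402$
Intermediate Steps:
$S = 24$ ($S = \left(-1\right) \left(-4\right) 6 = 4 \cdot 6 = 24$)
$y{\left(s,d \right)} = 120$ ($y{\left(s,d \right)} = -24 + 6 \cdot 24 = -24 + 144 = 120$)
$P{\left(C \right)} = 226$ ($P{\left(C \right)} = 106 + 120 = 226$)
$\left(\left(\left(-78298 + P{\left(\left(31 + 49\right) - 83 \right)}\right) + 41546\right) + 27560\right) - 253436 = \left(\left(\left(-78298 + 226\right) + 41546\right) + 27560\right) - 253436 = \left(\left(-78072 + 41546\right) + 27560\right) - 253436 = \left(-36526 + 27560\right) - 253436 = -8966 - 253436 = -262402$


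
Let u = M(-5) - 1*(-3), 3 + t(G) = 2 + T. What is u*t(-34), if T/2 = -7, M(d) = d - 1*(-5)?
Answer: -45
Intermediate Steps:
M(d) = 5 + d (M(d) = d + 5 = 5 + d)
T = -14 (T = 2*(-7) = -14)
t(G) = -15 (t(G) = -3 + (2 - 14) = -3 - 12 = -15)
u = 3 (u = (5 - 5) - 1*(-3) = 0 + 3 = 3)
u*t(-34) = 3*(-15) = -45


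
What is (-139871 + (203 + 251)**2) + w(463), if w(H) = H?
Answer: 66708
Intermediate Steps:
(-139871 + (203 + 251)**2) + w(463) = (-139871 + (203 + 251)**2) + 463 = (-139871 + 454**2) + 463 = (-139871 + 206116) + 463 = 66245 + 463 = 66708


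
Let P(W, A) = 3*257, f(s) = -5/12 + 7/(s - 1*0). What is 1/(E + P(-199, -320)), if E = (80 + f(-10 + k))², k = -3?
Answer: 24336/170816617 ≈ 0.00014247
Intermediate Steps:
f(s) = -5/12 + 7/s (f(s) = -5*1/12 + 7/(s + 0) = -5/12 + 7/s)
E = 152053561/24336 (E = (80 + (-5/12 + 7/(-10 - 3)))² = (80 + (-5/12 + 7/(-13)))² = (80 + (-5/12 + 7*(-1/13)))² = (80 + (-5/12 - 7/13))² = (80 - 149/156)² = (12331/156)² = 152053561/24336 ≈ 6248.1)
P(W, A) = 771
1/(E + P(-199, -320)) = 1/(152053561/24336 + 771) = 1/(170816617/24336) = 24336/170816617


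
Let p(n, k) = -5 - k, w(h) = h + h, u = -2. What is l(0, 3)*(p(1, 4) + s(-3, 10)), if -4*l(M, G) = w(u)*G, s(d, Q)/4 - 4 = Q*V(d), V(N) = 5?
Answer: 621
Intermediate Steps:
w(h) = 2*h
s(d, Q) = 16 + 20*Q (s(d, Q) = 16 + 4*(Q*5) = 16 + 4*(5*Q) = 16 + 20*Q)
l(M, G) = G (l(M, G) = -2*(-2)*G/4 = -(-1)*G = G)
l(0, 3)*(p(1, 4) + s(-3, 10)) = 3*((-5 - 1*4) + (16 + 20*10)) = 3*((-5 - 4) + (16 + 200)) = 3*(-9 + 216) = 3*207 = 621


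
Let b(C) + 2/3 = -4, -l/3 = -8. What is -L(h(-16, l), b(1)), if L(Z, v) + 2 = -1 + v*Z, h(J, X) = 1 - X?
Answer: -313/3 ≈ -104.33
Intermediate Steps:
l = 24 (l = -3*(-8) = 24)
b(C) = -14/3 (b(C) = -⅔ - 4 = -14/3)
L(Z, v) = -3 + Z*v (L(Z, v) = -2 + (-1 + v*Z) = -2 + (-1 + Z*v) = -3 + Z*v)
-L(h(-16, l), b(1)) = -(-3 + (1 - 1*24)*(-14/3)) = -(-3 + (1 - 24)*(-14/3)) = -(-3 - 23*(-14/3)) = -(-3 + 322/3) = -1*313/3 = -313/3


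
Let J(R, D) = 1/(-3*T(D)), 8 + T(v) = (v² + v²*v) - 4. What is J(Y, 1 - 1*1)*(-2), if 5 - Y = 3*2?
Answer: -1/18 ≈ -0.055556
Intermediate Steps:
Y = -1 (Y = 5 - 3*2 = 5 - 1*6 = 5 - 6 = -1)
T(v) = -12 + v² + v³ (T(v) = -8 + ((v² + v²*v) - 4) = -8 + ((v² + v³) - 4) = -8 + (-4 + v² + v³) = -12 + v² + v³)
J(R, D) = 1/(36 - 3*D² - 3*D³) (J(R, D) = 1/(-3*(-12 + D² + D³)) = 1/(36 - 3*D² - 3*D³))
J(Y, 1 - 1*1)*(-2) = -1/(-36 + 3*(1 - 1*1)² + 3*(1 - 1*1)³)*(-2) = -1/(-36 + 3*(1 - 1)² + 3*(1 - 1)³)*(-2) = -1/(-36 + 3*0² + 3*0³)*(-2) = -1/(-36 + 3*0 + 3*0)*(-2) = -1/(-36 + 0 + 0)*(-2) = -1/(-36)*(-2) = -1*(-1/36)*(-2) = (1/36)*(-2) = -1/18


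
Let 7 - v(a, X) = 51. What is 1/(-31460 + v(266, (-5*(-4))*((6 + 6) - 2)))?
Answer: -1/31504 ≈ -3.1742e-5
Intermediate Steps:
v(a, X) = -44 (v(a, X) = 7 - 1*51 = 7 - 51 = -44)
1/(-31460 + v(266, (-5*(-4))*((6 + 6) - 2))) = 1/(-31460 - 44) = 1/(-31504) = -1/31504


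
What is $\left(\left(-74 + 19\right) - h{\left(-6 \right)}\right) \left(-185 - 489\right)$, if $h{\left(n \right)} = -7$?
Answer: $32352$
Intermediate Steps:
$\left(\left(-74 + 19\right) - h{\left(-6 \right)}\right) \left(-185 - 489\right) = \left(\left(-74 + 19\right) - -7\right) \left(-185 - 489\right) = \left(-55 + 7\right) \left(-674\right) = \left(-48\right) \left(-674\right) = 32352$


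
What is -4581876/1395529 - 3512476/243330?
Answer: -3008335003442/169787035785 ≈ -17.718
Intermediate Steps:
-4581876/1395529 - 3512476/243330 = -4581876*1/1395529 - 3512476*1/243330 = -4581876/1395529 - 1756238/121665 = -3008335003442/169787035785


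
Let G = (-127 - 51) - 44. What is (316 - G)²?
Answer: 289444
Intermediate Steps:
G = -222 (G = -178 - 44 = -222)
(316 - G)² = (316 - 1*(-222))² = (316 + 222)² = 538² = 289444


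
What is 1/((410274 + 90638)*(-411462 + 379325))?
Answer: -1/16097808944 ≈ -6.2120e-11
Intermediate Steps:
1/((410274 + 90638)*(-411462 + 379325)) = 1/(500912*(-32137)) = 1/(-16097808944) = -1/16097808944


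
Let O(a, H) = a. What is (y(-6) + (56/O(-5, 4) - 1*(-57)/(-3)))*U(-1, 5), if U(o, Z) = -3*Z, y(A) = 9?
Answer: 318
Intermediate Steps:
(y(-6) + (56/O(-5, 4) - 1*(-57)/(-3)))*U(-1, 5) = (9 + (56/(-5) - 1*(-57)/(-3)))*(-3*5) = (9 + (56*(-1/5) + 57*(-1/3)))*(-15) = (9 + (-56/5 - 19))*(-15) = (9 - 151/5)*(-15) = -106/5*(-15) = 318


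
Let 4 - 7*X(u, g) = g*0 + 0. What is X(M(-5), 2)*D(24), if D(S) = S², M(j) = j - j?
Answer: 2304/7 ≈ 329.14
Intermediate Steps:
M(j) = 0
X(u, g) = 4/7 (X(u, g) = 4/7 - (g*0 + 0)/7 = 4/7 - (0 + 0)/7 = 4/7 - ⅐*0 = 4/7 + 0 = 4/7)
X(M(-5), 2)*D(24) = (4/7)*24² = (4/7)*576 = 2304/7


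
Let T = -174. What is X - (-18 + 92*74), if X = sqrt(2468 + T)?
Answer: -6790 + sqrt(2294) ≈ -6742.1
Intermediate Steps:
X = sqrt(2294) (X = sqrt(2468 - 174) = sqrt(2294) ≈ 47.896)
X - (-18 + 92*74) = sqrt(2294) - (-18 + 92*74) = sqrt(2294) - (-18 + 6808) = sqrt(2294) - 1*6790 = sqrt(2294) - 6790 = -6790 + sqrt(2294)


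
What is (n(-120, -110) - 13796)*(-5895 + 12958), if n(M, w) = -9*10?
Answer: -98076818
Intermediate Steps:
n(M, w) = -90
(n(-120, -110) - 13796)*(-5895 + 12958) = (-90 - 13796)*(-5895 + 12958) = -13886*7063 = -98076818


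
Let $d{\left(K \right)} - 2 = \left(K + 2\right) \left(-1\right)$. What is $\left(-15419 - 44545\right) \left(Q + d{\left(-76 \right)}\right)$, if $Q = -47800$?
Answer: $2861721936$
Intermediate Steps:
$d{\left(K \right)} = - K$ ($d{\left(K \right)} = 2 + \left(K + 2\right) \left(-1\right) = 2 + \left(2 + K\right) \left(-1\right) = 2 - \left(2 + K\right) = - K$)
$\left(-15419 - 44545\right) \left(Q + d{\left(-76 \right)}\right) = \left(-15419 - 44545\right) \left(-47800 - -76\right) = - 59964 \left(-47800 + 76\right) = \left(-59964\right) \left(-47724\right) = 2861721936$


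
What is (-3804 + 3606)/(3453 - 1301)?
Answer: -99/1076 ≈ -0.092007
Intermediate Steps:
(-3804 + 3606)/(3453 - 1301) = -198/2152 = -198*1/2152 = -99/1076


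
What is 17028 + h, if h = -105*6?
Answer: 16398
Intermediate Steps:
h = -630
17028 + h = 17028 - 630 = 16398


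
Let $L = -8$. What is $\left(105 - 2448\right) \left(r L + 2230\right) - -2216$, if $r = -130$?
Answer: $-7659394$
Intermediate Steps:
$\left(105 - 2448\right) \left(r L + 2230\right) - -2216 = \left(105 - 2448\right) \left(\left(-130\right) \left(-8\right) + 2230\right) - -2216 = - 2343 \left(1040 + 2230\right) + 2216 = \left(-2343\right) 3270 + 2216 = -7661610 + 2216 = -7659394$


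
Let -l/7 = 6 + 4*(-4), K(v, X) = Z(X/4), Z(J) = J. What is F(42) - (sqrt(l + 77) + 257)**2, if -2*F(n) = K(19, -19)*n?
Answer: -264385/4 - 3598*sqrt(3) ≈ -72328.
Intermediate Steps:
K(v, X) = X/4
l = 70 (l = -7*(6 + 4*(-4)) = -7*(6 - 16) = -7*(-10) = 70)
F(n) = 19*n/8 (F(n) = -(1/4)*(-19)*n/2 = -(-19)*n/8 = 19*n/8)
F(42) - (sqrt(l + 77) + 257)**2 = (19/8)*42 - (sqrt(70 + 77) + 257)**2 = 399/4 - (sqrt(147) + 257)**2 = 399/4 - (7*sqrt(3) + 257)**2 = 399/4 - (257 + 7*sqrt(3))**2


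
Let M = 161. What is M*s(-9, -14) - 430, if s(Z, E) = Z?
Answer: -1879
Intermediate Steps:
M*s(-9, -14) - 430 = 161*(-9) - 430 = -1449 - 430 = -1879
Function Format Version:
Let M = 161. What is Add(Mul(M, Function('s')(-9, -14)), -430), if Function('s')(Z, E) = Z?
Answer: -1879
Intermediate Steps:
Add(Mul(M, Function('s')(-9, -14)), -430) = Add(Mul(161, -9), -430) = Add(-1449, -430) = -1879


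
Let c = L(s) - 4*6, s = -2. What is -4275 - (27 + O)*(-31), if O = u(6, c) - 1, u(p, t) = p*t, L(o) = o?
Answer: -8305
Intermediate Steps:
c = -26 (c = -2 - 4*6 = -2 - 24 = -26)
O = -157 (O = 6*(-26) - 1 = -156 - 1 = -157)
-4275 - (27 + O)*(-31) = -4275 - (27 - 157)*(-31) = -4275 - (-130)*(-31) = -4275 - 1*4030 = -4275 - 4030 = -8305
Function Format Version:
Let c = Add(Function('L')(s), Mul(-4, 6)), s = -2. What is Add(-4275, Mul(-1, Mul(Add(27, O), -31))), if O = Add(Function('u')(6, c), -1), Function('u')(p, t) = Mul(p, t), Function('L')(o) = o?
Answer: -8305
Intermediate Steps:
c = -26 (c = Add(-2, Mul(-4, 6)) = Add(-2, -24) = -26)
O = -157 (O = Add(Mul(6, -26), -1) = Add(-156, -1) = -157)
Add(-4275, Mul(-1, Mul(Add(27, O), -31))) = Add(-4275, Mul(-1, Mul(Add(27, -157), -31))) = Add(-4275, Mul(-1, Mul(-130, -31))) = Add(-4275, Mul(-1, 4030)) = Add(-4275, -4030) = -8305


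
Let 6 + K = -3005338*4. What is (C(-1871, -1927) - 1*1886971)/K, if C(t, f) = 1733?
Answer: 942619/6010679 ≈ 0.15682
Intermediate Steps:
K = -12021358 (K = -6 - 3005338*4 = -6 - 12021352 = -12021358)
(C(-1871, -1927) - 1*1886971)/K = (1733 - 1*1886971)/(-12021358) = (1733 - 1886971)*(-1/12021358) = -1885238*(-1/12021358) = 942619/6010679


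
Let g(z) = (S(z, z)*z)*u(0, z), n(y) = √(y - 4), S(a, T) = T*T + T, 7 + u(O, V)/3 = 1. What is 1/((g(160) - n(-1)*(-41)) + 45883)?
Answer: -74142917/5497172141277294 - 41*I*√5/5497172141277294 ≈ -1.3487e-8 - 1.6677e-14*I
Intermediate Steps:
u(O, V) = -18 (u(O, V) = -21 + 3*1 = -21 + 3 = -18)
S(a, T) = T + T² (S(a, T) = T² + T = T + T²)
n(y) = √(-4 + y)
g(z) = -18*z²*(1 + z) (g(z) = ((z*(1 + z))*z)*(-18) = (z²*(1 + z))*(-18) = -18*z²*(1 + z))
1/((g(160) - n(-1)*(-41)) + 45883) = 1/((18*160²*(-1 - 1*160) - √(-4 - 1)*(-41)) + 45883) = 1/((18*25600*(-1 - 160) - √(-5)*(-41)) + 45883) = 1/((18*25600*(-161) - I*√5*(-41)) + 45883) = 1/((-74188800 - (-41)*I*√5) + 45883) = 1/((-74188800 + 41*I*√5) + 45883) = 1/(-74142917 + 41*I*√5)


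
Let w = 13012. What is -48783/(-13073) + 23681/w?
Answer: 944346109/170105876 ≈ 5.5515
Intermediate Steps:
-48783/(-13073) + 23681/w = -48783/(-13073) + 23681/13012 = -48783*(-1/13073) + 23681*(1/13012) = 48783/13073 + 23681/13012 = 944346109/170105876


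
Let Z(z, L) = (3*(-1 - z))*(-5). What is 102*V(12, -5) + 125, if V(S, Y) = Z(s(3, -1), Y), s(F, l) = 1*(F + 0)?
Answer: 6245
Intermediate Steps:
s(F, l) = F (s(F, l) = 1*F = F)
Z(z, L) = 15 + 15*z (Z(z, L) = (-3 - 3*z)*(-5) = 15 + 15*z)
V(S, Y) = 60 (V(S, Y) = 15 + 15*3 = 15 + 45 = 60)
102*V(12, -5) + 125 = 102*60 + 125 = 6120 + 125 = 6245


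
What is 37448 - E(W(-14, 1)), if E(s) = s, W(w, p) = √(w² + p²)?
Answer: 37448 - √197 ≈ 37434.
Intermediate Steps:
W(w, p) = √(p² + w²)
37448 - E(W(-14, 1)) = 37448 - √(1² + (-14)²) = 37448 - √(1 + 196) = 37448 - √197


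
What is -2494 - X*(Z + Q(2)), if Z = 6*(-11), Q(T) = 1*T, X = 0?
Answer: -2494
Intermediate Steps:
Q(T) = T
Z = -66
-2494 - X*(Z + Q(2)) = -2494 - 0*(-66 + 2) = -2494 - 0*(-64) = -2494 - 1*0 = -2494 + 0 = -2494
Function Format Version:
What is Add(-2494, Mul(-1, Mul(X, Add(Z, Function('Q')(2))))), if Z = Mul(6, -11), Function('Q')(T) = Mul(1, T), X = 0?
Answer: -2494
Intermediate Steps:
Function('Q')(T) = T
Z = -66
Add(-2494, Mul(-1, Mul(X, Add(Z, Function('Q')(2))))) = Add(-2494, Mul(-1, Mul(0, Add(-66, 2)))) = Add(-2494, Mul(-1, Mul(0, -64))) = Add(-2494, Mul(-1, 0)) = Add(-2494, 0) = -2494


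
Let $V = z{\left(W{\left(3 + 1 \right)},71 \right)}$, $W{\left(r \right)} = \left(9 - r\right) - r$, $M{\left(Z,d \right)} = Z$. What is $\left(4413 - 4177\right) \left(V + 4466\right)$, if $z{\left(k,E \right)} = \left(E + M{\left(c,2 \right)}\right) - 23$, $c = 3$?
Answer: $1066012$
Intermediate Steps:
$W{\left(r \right)} = 9 - 2 r$
$z{\left(k,E \right)} = -20 + E$ ($z{\left(k,E \right)} = \left(E + 3\right) - 23 = \left(3 + E\right) - 23 = -20 + E$)
$V = 51$ ($V = -20 + 71 = 51$)
$\left(4413 - 4177\right) \left(V + 4466\right) = \left(4413 - 4177\right) \left(51 + 4466\right) = 236 \cdot 4517 = 1066012$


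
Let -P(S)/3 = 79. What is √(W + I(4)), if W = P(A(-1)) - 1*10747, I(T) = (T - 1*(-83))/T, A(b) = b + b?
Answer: I*√43849/2 ≈ 104.7*I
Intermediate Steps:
A(b) = 2*b
P(S) = -237 (P(S) = -3*79 = -237)
I(T) = (83 + T)/T (I(T) = (T + 83)/T = (83 + T)/T)
W = -10984 (W = -237 - 1*10747 = -237 - 10747 = -10984)
√(W + I(4)) = √(-10984 + (83 + 4)/4) = √(-10984 + (¼)*87) = √(-10984 + 87/4) = √(-43849/4) = I*√43849/2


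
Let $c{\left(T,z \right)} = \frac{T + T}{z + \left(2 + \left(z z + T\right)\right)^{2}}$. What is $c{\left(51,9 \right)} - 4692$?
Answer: $- \frac{84291678}{17965} \approx -4692.0$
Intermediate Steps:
$c{\left(T,z \right)} = \frac{2 T}{z + \left(2 + T + z^{2}\right)^{2}}$ ($c{\left(T,z \right)} = \frac{2 T}{z + \left(2 + \left(z^{2} + T\right)\right)^{2}} = \frac{2 T}{z + \left(2 + \left(T + z^{2}\right)\right)^{2}} = \frac{2 T}{z + \left(2 + T + z^{2}\right)^{2}}$)
$c{\left(51,9 \right)} - 4692 = 2 \cdot 51 \frac{1}{9 + \left(2 + 51 + 9^{2}\right)^{2}} - 4692 = 2 \cdot 51 \frac{1}{9 + \left(2 + 51 + 81\right)^{2}} - 4692 = 2 \cdot 51 \frac{1}{9 + 134^{2}} - 4692 = 2 \cdot 51 \frac{1}{9 + 17956} - 4692 = 2 \cdot 51 \cdot \frac{1}{17965} - 4692 = \frac{102}{17965} - 4692 = - \frac{84291678}{17965}$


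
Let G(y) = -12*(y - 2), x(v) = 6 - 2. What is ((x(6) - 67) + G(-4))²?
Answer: 81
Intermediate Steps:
x(v) = 4
G(y) = 24 - 12*y (G(y) = -12*(-2 + y) = 24 - 12*y)
((x(6) - 67) + G(-4))² = ((4 - 67) + (24 - 12*(-4)))² = (-63 + (24 + 48))² = (-63 + 72)² = 9² = 81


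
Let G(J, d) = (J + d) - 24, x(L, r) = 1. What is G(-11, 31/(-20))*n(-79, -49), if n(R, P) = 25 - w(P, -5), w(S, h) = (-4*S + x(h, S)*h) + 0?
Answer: 60673/10 ≈ 6067.3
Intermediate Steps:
w(S, h) = h - 4*S (w(S, h) = (-4*S + 1*h) + 0 = (-4*S + h) + 0 = (h - 4*S) + 0 = h - 4*S)
G(J, d) = -24 + J + d
n(R, P) = 30 + 4*P (n(R, P) = 25 - (-5 - 4*P) = 25 + (5 + 4*P) = 30 + 4*P)
G(-11, 31/(-20))*n(-79, -49) = (-24 - 11 + 31/(-20))*(30 + 4*(-49)) = (-24 - 11 + 31*(-1/20))*(30 - 196) = (-24 - 11 - 31/20)*(-166) = -731/20*(-166) = 60673/10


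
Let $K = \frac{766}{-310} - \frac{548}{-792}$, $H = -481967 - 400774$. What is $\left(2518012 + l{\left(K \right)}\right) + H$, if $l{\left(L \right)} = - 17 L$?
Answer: $\frac{50187395173}{30690} \approx 1.6353 \cdot 10^{6}$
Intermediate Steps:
$H = -882741$
$K = - \frac{54599}{30690}$ ($K = 766 \left(- \frac{1}{310}\right) - - \frac{137}{198} = - \frac{383}{155} + \frac{137}{198} = - \frac{54599}{30690} \approx -1.779$)
$\left(2518012 + l{\left(K \right)}\right) + H = \left(2518012 - - \frac{928183}{30690}\right) - 882741 = \left(2518012 + \frac{928183}{30690}\right) - 882741 = \frac{77278716463}{30690} - 882741 = \frac{50187395173}{30690}$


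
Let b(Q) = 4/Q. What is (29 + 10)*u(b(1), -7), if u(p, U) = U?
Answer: -273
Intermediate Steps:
(29 + 10)*u(b(1), -7) = (29 + 10)*(-7) = 39*(-7) = -273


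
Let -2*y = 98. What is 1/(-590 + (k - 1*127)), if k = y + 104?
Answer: -1/662 ≈ -0.0015106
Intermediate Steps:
y = -49 (y = -½*98 = -49)
k = 55 (k = -49 + 104 = 55)
1/(-590 + (k - 1*127)) = 1/(-590 + (55 - 1*127)) = 1/(-590 + (55 - 127)) = 1/(-590 - 72) = 1/(-662) = -1/662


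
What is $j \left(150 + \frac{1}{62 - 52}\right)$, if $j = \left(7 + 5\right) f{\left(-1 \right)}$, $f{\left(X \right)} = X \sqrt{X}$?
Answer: $- \frac{9006 i}{5} \approx - 1801.2 i$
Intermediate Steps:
$f{\left(X \right)} = X^{\frac{3}{2}}$
$j = - 12 i$ ($j = \left(7 + 5\right) \left(-1\right)^{\frac{3}{2}} = 12 \left(- i\right) = - 12 i \approx - 12.0 i$)
$j \left(150 + \frac{1}{62 - 52}\right) = - 12 i \left(150 + \frac{1}{62 - 52}\right) = - 12 i \left(150 + \frac{1}{10}\right) = - 12 i \frac{1501}{10} = - \frac{9006 i}{5}$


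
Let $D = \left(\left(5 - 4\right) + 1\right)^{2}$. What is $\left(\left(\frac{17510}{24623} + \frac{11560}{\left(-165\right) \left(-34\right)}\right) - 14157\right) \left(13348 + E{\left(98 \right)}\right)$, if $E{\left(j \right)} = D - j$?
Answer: $- \frac{50812061123842}{270853} \approx -1.876 \cdot 10^{8}$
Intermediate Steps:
$D = 4$ ($D = \left(1 + 1\right)^{2} = 2^{2} = 4$)
$E{\left(j \right)} = 4 - j$
$\left(\left(\frac{17510}{24623} + \frac{11560}{\left(-165\right) \left(-34\right)}\right) - 14157\right) \left(13348 + E{\left(98 \right)}\right) = \left(\left(\frac{17510}{24623} + \frac{11560}{\left(-165\right) \left(-34\right)}\right) - 14157\right) \left(13348 + \left(4 - 98\right)\right) = \left(\left(17510 \cdot \frac{1}{24623} + \frac{11560}{5610}\right) - 14157\right) \left(13348 + \left(4 - 98\right)\right) = \left(\left(\frac{17510}{24623} + 11560 \cdot \frac{1}{5610}\right) - 14157\right) \left(13348 - 94\right) = \left(\left(\frac{17510}{24623} + \frac{68}{33}\right) - 14157\right) 13254 = \left(\frac{2252194}{812559} - 14157\right) 13254 = \left(- \frac{11501145569}{812559}\right) 13254 = - \frac{50812061123842}{270853}$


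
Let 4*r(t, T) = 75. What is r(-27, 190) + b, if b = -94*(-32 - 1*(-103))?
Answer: -26621/4 ≈ -6655.3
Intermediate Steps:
r(t, T) = 75/4 (r(t, T) = (1/4)*75 = 75/4)
b = -6674 (b = -94*(-32 + 103) = -94*71 = -6674)
r(-27, 190) + b = 75/4 - 6674 = -26621/4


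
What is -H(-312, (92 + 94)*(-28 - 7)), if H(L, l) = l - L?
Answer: 6198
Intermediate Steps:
-H(-312, (92 + 94)*(-28 - 7)) = -((92 + 94)*(-28 - 7) - 1*(-312)) = -(186*(-35) + 312) = -(-6510 + 312) = -1*(-6198) = 6198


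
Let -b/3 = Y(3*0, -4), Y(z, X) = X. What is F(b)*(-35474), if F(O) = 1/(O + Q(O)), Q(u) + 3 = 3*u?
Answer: -35474/45 ≈ -788.31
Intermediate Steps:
Q(u) = -3 + 3*u
b = 12 (b = -3*(-4) = 12)
F(O) = 1/(-3 + 4*O) (F(O) = 1/(O + (-3 + 3*O)) = 1/(-3 + 4*O))
F(b)*(-35474) = -35474/(-3 + 4*12) = -35474/(-3 + 48) = -35474/45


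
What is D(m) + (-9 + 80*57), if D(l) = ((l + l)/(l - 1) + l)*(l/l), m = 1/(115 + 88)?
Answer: 93309051/20503 ≈ 4551.0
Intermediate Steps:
m = 1/203 ≈ 0.0049261
D(l) = l + 2*l/(-1 + l) (D(l) = ((2*l)/(-1 + l) + l)*1 = (2*l/(-1 + l) + l)*1 = (l + 2*l/(-1 + l))*1 = l + 2*l/(-1 + l))
D(m) + (-9 + 80*57) = (1 + 1/203)/(203*(-1 + 1/203)) + (-9 + 80*57) = (1/203)*(204/203)/(-202/203) + (-9 + 4560) = (1/203)*(-203/202)*(204/203) + 4551 = -102/20503 + 4551 = 93309051/20503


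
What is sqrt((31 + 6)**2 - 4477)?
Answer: 2*I*sqrt(777) ≈ 55.749*I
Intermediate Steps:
sqrt((31 + 6)**2 - 4477) = sqrt(37**2 - 4477) = sqrt(1369 - 4477) = sqrt(-3108) = 2*I*sqrt(777)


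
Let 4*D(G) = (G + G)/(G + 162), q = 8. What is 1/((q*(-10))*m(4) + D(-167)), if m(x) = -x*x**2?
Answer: 10/51367 ≈ 0.00019468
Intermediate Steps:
m(x) = -x**3
D(G) = G/(2*(162 + G)) (D(G) = ((G + G)/(G + 162))/4 = ((2*G)/(162 + G))/4 = (2*G/(162 + G))/4 = G/(2*(162 + G)))
1/((q*(-10))*m(4) + D(-167)) = 1/((8*(-10))*(-1*4**3) + (1/2)*(-167)/(162 - 167)) = 1/(-(-80)*64 + (1/2)*(-167)/(-5)) = 1/(-80*(-64) + (1/2)*(-167)*(-1/5)) = 1/(5120 + 167/10) = 1/(51367/10) = 10/51367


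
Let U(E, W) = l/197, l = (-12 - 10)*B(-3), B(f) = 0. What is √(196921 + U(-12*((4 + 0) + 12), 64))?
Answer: √196921 ≈ 443.76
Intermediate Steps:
l = 0 (l = (-12 - 10)*0 = -22*0 = 0)
U(E, W) = 0 (U(E, W) = 0/197 = 0*(1/197) = 0)
√(196921 + U(-12*((4 + 0) + 12), 64)) = √(196921 + 0) = √196921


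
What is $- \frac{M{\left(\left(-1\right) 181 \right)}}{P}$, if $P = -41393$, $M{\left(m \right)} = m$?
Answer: $- \frac{181}{41393} \approx -0.0043727$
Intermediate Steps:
$- \frac{M{\left(\left(-1\right) 181 \right)}}{P} = - \frac{\left(-1\right) 181}{-41393} = - \frac{\left(-181\right) \left(-1\right)}{41393} = \left(-1\right) \frac{181}{41393} = - \frac{181}{41393}$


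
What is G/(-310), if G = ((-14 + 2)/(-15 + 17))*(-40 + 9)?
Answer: -3/5 ≈ -0.60000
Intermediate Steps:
G = 186 (G = -12/2*(-31) = -12*1/2*(-31) = -6*(-31) = 186)
G/(-310) = 186/(-310) = 186*(-1/310) = -3/5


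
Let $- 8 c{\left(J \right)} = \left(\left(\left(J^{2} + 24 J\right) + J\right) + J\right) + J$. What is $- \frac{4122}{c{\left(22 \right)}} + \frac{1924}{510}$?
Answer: $\frac{4722958}{137445} \approx 34.363$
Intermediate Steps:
$c{\left(J \right)} = - \frac{27 J}{8} - \frac{J^{2}}{8}$ ($c{\left(J \right)} = - \frac{\left(\left(\left(J^{2} + 24 J\right) + J\right) + J\right) + J}{8} = - \frac{\left(\left(J^{2} + 25 J\right) + J\right) + J}{8} = - \frac{\left(J^{2} + 26 J\right) + J}{8} = - \frac{J^{2} + 27 J}{8} = - \frac{27 J}{8} - \frac{J^{2}}{8}$)
$- \frac{4122}{c{\left(22 \right)}} + \frac{1924}{510} = - \frac{4122}{\left(- \frac{1}{8}\right) 22 \left(27 + 22\right)} + \frac{1924}{510} = - \frac{4122}{\left(- \frac{1}{8}\right) 22 \cdot 49} + 1924 \cdot \frac{1}{510} = - \frac{4122}{- \frac{539}{4}} + \frac{962}{255} = \left(-4122\right) \left(- \frac{4}{539}\right) + \frac{962}{255} = \frac{16488}{539} + \frac{962}{255} = \frac{4722958}{137445}$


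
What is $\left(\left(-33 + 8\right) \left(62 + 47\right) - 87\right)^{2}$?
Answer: $7907344$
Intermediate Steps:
$\left(\left(-33 + 8\right) \left(62 + 47\right) - 87\right)^{2} = \left(\left(-25\right) 109 - 87\right)^{2} = \left(-2725 - 87\right)^{2} = \left(-2812\right)^{2} = 7907344$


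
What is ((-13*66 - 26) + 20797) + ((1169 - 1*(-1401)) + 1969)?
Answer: 24452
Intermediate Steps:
((-13*66 - 26) + 20797) + ((1169 - 1*(-1401)) + 1969) = ((-858 - 26) + 20797) + ((1169 + 1401) + 1969) = (-884 + 20797) + (2570 + 1969) = 19913 + 4539 = 24452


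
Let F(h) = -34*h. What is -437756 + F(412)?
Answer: -451764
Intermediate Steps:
-437756 + F(412) = -437756 - 34*412 = -437756 - 14008 = -451764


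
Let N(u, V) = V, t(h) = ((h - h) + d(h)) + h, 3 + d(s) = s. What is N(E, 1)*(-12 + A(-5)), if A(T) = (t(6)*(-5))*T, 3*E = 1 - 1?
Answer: 213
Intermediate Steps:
d(s) = -3 + s
E = 0 (E = (1 - 1)/3 = (⅓)*0 = 0)
t(h) = -3 + 2*h (t(h) = ((h - h) + (-3 + h)) + h = (0 + (-3 + h)) + h = (-3 + h) + h = -3 + 2*h)
A(T) = -45*T (A(T) = ((-3 + 2*6)*(-5))*T = ((-3 + 12)*(-5))*T = (9*(-5))*T = -45*T)
N(E, 1)*(-12 + A(-5)) = 1*(-12 - 45*(-5)) = 1*(-12 + 225) = 1*213 = 213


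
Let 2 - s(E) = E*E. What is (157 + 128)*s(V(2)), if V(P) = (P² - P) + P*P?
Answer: -9690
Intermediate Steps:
V(P) = -P + 2*P² (V(P) = (P² - P) + P² = -P + 2*P²)
s(E) = 2 - E² (s(E) = 2 - E*E = 2 - E²)
(157 + 128)*s(V(2)) = (157 + 128)*(2 - (2*(-1 + 2*2))²) = 285*(2 - (2*(-1 + 4))²) = 285*(2 - (2*3)²) = 285*(2 - 1*6²) = 285*(2 - 1*36) = 285*(2 - 36) = 285*(-34) = -9690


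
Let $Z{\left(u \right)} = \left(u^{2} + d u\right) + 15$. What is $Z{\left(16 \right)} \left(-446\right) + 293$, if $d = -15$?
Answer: $-13533$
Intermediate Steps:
$Z{\left(u \right)} = 15 + u^{2} - 15 u$ ($Z{\left(u \right)} = \left(u^{2} - 15 u\right) + 15 = 15 + u^{2} - 15 u$)
$Z{\left(16 \right)} \left(-446\right) + 293 = \left(15 + 16^{2} - 240\right) \left(-446\right) + 293 = \left(15 + 256 - 240\right) \left(-446\right) + 293 = 31 \left(-446\right) + 293 = -13826 + 293 = -13533$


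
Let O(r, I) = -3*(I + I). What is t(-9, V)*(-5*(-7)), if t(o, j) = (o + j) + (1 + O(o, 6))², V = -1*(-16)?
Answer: 43120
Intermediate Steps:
V = 16
O(r, I) = -6*I
t(o, j) = 1225 + j + o (t(o, j) = (o + j) + (1 - 6*6)² = (j + o) + (1 - 36)² = (j + o) + (-35)² = (j + o) + 1225 = 1225 + j + o)
t(-9, V)*(-5*(-7)) = (1225 + 16 - 9)*(-5*(-7)) = 1232*35 = 43120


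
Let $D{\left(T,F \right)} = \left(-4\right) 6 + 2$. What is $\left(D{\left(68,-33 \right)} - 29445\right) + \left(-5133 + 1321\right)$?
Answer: $-33279$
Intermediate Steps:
$D{\left(T,F \right)} = -22$ ($D{\left(T,F \right)} = -24 + 2 = -22$)
$\left(D{\left(68,-33 \right)} - 29445\right) + \left(-5133 + 1321\right) = \left(-22 - 29445\right) + \left(-5133 + 1321\right) = -29467 - 3812 = -33279$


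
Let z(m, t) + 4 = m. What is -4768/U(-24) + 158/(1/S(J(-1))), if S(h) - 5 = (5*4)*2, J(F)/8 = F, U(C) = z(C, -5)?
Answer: 50962/7 ≈ 7280.3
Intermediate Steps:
z(m, t) = -4 + m
U(C) = -4 + C
J(F) = 8*F
S(h) = 45 (S(h) = 5 + (5*4)*2 = 5 + 20*2 = 5 + 40 = 45)
-4768/U(-24) + 158/(1/S(J(-1))) = -4768/(-4 - 24) + 158/(1/45) = -4768/(-28) + 158/(1/45) = -4768*(-1/28) + 158*45 = 1192/7 + 7110 = 50962/7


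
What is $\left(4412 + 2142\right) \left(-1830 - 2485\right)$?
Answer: $-28280510$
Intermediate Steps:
$\left(4412 + 2142\right) \left(-1830 - 2485\right) = 6554 \left(-4315\right) = -28280510$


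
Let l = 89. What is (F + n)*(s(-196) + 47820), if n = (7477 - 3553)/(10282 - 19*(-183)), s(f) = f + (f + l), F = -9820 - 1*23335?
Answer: -21676101734757/13759 ≈ -1.5754e+9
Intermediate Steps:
F = -33155 (F = -9820 - 23335 = -33155)
s(f) = 89 + 2*f (s(f) = f + (f + 89) = f + (89 + f) = 89 + 2*f)
n = 3924/13759 (n = 3924/(10282 + 3477) = 3924/13759 ≈ 0.28520)
(F + n)*(s(-196) + 47820) = (-33155 + 3924/13759)*((89 + 2*(-196)) + 47820) = -456175721*((89 - 392) + 47820)/13759 = -456175721*(-303 + 47820)/13759 = -456175721/13759*47517 = -21676101734757/13759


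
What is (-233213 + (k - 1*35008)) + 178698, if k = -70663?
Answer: -160186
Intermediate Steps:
(-233213 + (k - 1*35008)) + 178698 = (-233213 + (-70663 - 1*35008)) + 178698 = (-233213 + (-70663 - 35008)) + 178698 = (-233213 - 105671) + 178698 = -338884 + 178698 = -160186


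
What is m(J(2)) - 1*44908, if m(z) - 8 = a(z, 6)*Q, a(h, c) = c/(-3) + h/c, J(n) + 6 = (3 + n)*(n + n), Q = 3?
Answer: -44899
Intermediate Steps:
J(n) = -6 + 2*n*(3 + n) (J(n) = -6 + (3 + n)*(n + n) = -6 + (3 + n)*(2*n) = -6 + 2*n*(3 + n))
a(h, c) = -c/3 + h/c (a(h, c) = c*(-⅓) + h/c = -c/3 + h/c)
m(z) = 2 + z/2 (m(z) = 8 + (-⅓*6 + z/6)*3 = 8 + (-2 + z*(⅙))*3 = 8 + (-2 + z/6)*3 = 8 + (-6 + z/2) = 2 + z/2)
m(J(2)) - 1*44908 = (2 + (-6 + 2*2² + 6*2)/2) - 1*44908 = (2 + (-6 + 2*4 + 12)/2) - 44908 = (2 + (-6 + 8 + 12)/2) - 44908 = (2 + (½)*14) - 44908 = (2 + 7) - 44908 = 9 - 44908 = -44899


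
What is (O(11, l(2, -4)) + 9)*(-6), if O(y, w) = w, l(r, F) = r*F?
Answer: -6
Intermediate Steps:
l(r, F) = F*r
(O(11, l(2, -4)) + 9)*(-6) = (-4*2 + 9)*(-6) = (-8 + 9)*(-6) = 1*(-6) = -6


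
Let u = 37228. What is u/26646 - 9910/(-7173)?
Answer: 88516384/31855293 ≈ 2.7787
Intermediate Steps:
u/26646 - 9910/(-7173) = 37228/26646 - 9910/(-7173) = 37228*(1/26646) - 9910*(-1/7173) = 18614/13323 + 9910/7173 = 88516384/31855293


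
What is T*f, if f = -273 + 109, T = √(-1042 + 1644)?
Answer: -164*√602 ≈ -4023.9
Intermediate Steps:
T = √602 ≈ 24.536
f = -164
T*f = √602*(-164) = -164*√602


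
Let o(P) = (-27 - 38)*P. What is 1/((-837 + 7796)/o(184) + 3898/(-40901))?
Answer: -489175960/331250139 ≈ -1.4768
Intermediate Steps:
o(P) = -65*P
1/((-837 + 7796)/o(184) + 3898/(-40901)) = 1/((-837 + 7796)/((-65*184)) + 3898/(-40901)) = 1/(6959/(-11960) + 3898*(-1/40901)) = 1/(6959*(-1/11960) - 3898/40901) = 1/(-6959/11960 - 3898/40901) = 1/(-331250139/489175960) = -489175960/331250139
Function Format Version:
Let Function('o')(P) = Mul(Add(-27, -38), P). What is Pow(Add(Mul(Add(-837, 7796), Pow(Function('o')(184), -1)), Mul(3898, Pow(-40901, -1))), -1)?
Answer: Rational(-489175960, 331250139) ≈ -1.4768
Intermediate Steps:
Function('o')(P) = Mul(-65, P)
Pow(Add(Mul(Add(-837, 7796), Pow(Function('o')(184), -1)), Mul(3898, Pow(-40901, -1))), -1) = Pow(Add(Mul(Add(-837, 7796), Pow(Mul(-65, 184), -1)), Mul(3898, Pow(-40901, -1))), -1) = Pow(Add(Mul(6959, Pow(-11960, -1)), Mul(3898, Rational(-1, 40901))), -1) = Pow(Add(Mul(6959, Rational(-1, 11960)), Rational(-3898, 40901)), -1) = Pow(Add(Rational(-6959, 11960), Rational(-3898, 40901)), -1) = Pow(Rational(-331250139, 489175960), -1) = Rational(-489175960, 331250139)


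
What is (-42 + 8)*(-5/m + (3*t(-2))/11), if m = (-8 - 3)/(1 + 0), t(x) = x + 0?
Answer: 34/11 ≈ 3.0909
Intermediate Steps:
t(x) = x
m = -11 (m = -11/1 = -11*1 = -11)
(-42 + 8)*(-5/m + (3*t(-2))/11) = (-42 + 8)*(-5/(-11) + (3*(-2))/11) = -34*(-5*(-1/11) - 6*1/11) = -34*(5/11 - 6/11) = -34*(-1/11) = 34/11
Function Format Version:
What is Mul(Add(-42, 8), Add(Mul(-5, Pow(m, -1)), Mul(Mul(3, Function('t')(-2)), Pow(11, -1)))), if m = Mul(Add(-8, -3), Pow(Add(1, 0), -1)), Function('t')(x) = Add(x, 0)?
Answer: Rational(34, 11) ≈ 3.0909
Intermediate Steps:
Function('t')(x) = x
m = -11 (m = Mul(-11, Pow(1, -1)) = Mul(-11, 1) = -11)
Mul(Add(-42, 8), Add(Mul(-5, Pow(m, -1)), Mul(Mul(3, Function('t')(-2)), Pow(11, -1)))) = Mul(Add(-42, 8), Add(Mul(-5, Pow(-11, -1)), Mul(Mul(3, -2), Pow(11, -1)))) = Mul(-34, Add(Mul(-5, Rational(-1, 11)), Mul(-6, Rational(1, 11)))) = Mul(-34, Add(Rational(5, 11), Rational(-6, 11))) = Mul(-34, Rational(-1, 11)) = Rational(34, 11)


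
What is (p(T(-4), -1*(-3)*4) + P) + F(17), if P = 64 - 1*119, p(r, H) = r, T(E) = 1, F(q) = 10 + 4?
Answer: -40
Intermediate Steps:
F(q) = 14
P = -55 (P = 64 - 119 = -55)
(p(T(-4), -1*(-3)*4) + P) + F(17) = (1 - 55) + 14 = -54 + 14 = -40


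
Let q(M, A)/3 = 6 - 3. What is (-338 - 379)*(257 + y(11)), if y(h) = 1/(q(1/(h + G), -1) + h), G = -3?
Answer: -3686097/20 ≈ -1.8430e+5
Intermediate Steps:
q(M, A) = 9 (q(M, A) = 3*(6 - 3) = 3*3 = 9)
y(h) = 1/(9 + h)
(-338 - 379)*(257 + y(11)) = (-338 - 379)*(257 + 1/(9 + 11)) = -717*(257 + 1/20) = -717*5141/20 = -3686097/20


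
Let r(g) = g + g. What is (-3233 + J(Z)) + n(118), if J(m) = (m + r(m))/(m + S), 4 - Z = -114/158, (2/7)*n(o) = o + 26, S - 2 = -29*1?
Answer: -4804159/1760 ≈ -2729.6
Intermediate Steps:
S = -27 (S = 2 - 29*1 = 2 - 29 = -27)
n(o) = 91 + 7*o/2 (n(o) = 7*(o + 26)/2 = 7*(26 + o)/2 = 91 + 7*o/2)
r(g) = 2*g
Z = 373/79 (Z = 4 - (-114)/158 = 4 - 1*(-57/79) = 4 + 57/79 = 373/79 ≈ 4.7215)
J(m) = 3*m/(-27 + m) (J(m) = (m + 2*m)/(m - 27) = (3*m)/(-27 + m) = 3*m/(-27 + m))
(-3233 + J(Z)) + n(118) = (-3233 + 3*(373/79)/(-27 + 373/79)) + (91 + (7/2)*118) = (-3233 + 3*(373/79)/(-1760/79)) + (91 + 413) = (-3233 + 3*(373/79)*(-79/1760)) + 504 = (-3233 - 1119/1760) + 504 = -5691199/1760 + 504 = -4804159/1760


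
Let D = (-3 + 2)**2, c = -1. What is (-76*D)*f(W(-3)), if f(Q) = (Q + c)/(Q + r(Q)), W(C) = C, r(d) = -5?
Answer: -38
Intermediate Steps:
f(Q) = (-1 + Q)/(-5 + Q) (f(Q) = (Q - 1)/(Q - 5) = (-1 + Q)/(-5 + Q))
D = 1 (D = (-1)**2 = 1)
(-76*D)*f(W(-3)) = (-76*1)*((-1 - 3)/(-5 - 3)) = -76*(-4)/(-8) = -(-19)*(-4)/2 = -76*1/2 = -38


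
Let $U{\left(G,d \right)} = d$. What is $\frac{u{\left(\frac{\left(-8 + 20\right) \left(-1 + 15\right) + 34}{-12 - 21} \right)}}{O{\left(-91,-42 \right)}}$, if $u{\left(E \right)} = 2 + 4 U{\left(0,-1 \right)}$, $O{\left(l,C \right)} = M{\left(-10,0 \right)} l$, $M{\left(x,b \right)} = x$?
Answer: $- \frac{1}{455} \approx -0.0021978$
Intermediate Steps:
$O{\left(l,C \right)} = - 10 l$
$u{\left(E \right)} = -2$ ($u{\left(E \right)} = 2 + 4 \left(-1\right) = 2 - 4 = -2$)
$\frac{u{\left(\frac{\left(-8 + 20\right) \left(-1 + 15\right) + 34}{-12 - 21} \right)}}{O{\left(-91,-42 \right)}} = - \frac{2}{\left(-10\right) \left(-91\right)} = - \frac{2}{910} = \left(-2\right) \frac{1}{910} = - \frac{1}{455}$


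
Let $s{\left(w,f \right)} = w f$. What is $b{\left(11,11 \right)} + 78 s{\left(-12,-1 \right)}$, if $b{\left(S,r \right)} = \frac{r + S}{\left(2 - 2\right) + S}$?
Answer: $938$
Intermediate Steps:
$b{\left(S,r \right)} = \frac{S + r}{S}$ ($b{\left(S,r \right)} = \frac{S + r}{0 + S} = \frac{S + r}{S}$)
$s{\left(w,f \right)} = f w$
$b{\left(11,11 \right)} + 78 s{\left(-12,-1 \right)} = \frac{11 + 11}{11} + 78 \left(\left(-1\right) \left(-12\right)\right) = \frac{1}{11} \cdot 22 + 78 \cdot 12 = 2 + 936 = 938$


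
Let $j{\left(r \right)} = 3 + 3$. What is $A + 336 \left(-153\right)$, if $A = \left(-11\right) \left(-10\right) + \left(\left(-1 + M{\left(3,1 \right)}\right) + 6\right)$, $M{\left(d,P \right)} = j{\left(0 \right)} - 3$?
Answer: $-51290$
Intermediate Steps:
$j{\left(r \right)} = 6$
$M{\left(d,P \right)} = 3$ ($M{\left(d,P \right)} = 6 - 3 = 3$)
$A = 118$ ($A = \left(-11\right) \left(-10\right) + \left(\left(-1 + 3\right) + 6\right) = 110 + \left(2 + 6\right) = 110 + 8 = 118$)
$A + 336 \left(-153\right) = 118 + 336 \left(-153\right) = 118 - 51408 = -51290$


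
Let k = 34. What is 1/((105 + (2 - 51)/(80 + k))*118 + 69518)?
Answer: 57/4665865 ≈ 1.2216e-5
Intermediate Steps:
1/((105 + (2 - 51)/(80 + k))*118 + 69518) = 1/((105 + (2 - 51)/(80 + 34))*118 + 69518) = 1/((105 - 49/114)*118 + 69518) = 1/((11921/114)*118 + 69518) = 1/(703339/57 + 69518) = 1/(4665865/57) = 57/4665865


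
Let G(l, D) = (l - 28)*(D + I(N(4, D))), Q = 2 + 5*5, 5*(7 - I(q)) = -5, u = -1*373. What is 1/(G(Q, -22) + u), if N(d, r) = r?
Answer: -1/359 ≈ -0.0027855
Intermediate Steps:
u = -373
I(q) = 8 (I(q) = 7 - 1/5*(-5) = 7 + 1 = 8)
Q = 27 (Q = 2 + 25 = 27)
G(l, D) = (-28 + l)*(8 + D) (G(l, D) = (l - 28)*(D + 8) = (-28 + l)*(8 + D))
1/(G(Q, -22) + u) = 1/((-224 - 28*(-22) + 8*27 - 22*27) - 373) = 1/((-224 + 616 + 216 - 594) - 373) = 1/(14 - 373) = 1/(-359) = -1/359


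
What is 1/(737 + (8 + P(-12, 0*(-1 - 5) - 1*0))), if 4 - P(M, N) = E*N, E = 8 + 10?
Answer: 1/749 ≈ 0.0013351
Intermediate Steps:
E = 18
P(M, N) = 4 - 18*N
1/(737 + (8 + P(-12, 0*(-1 - 5) - 1*0))) = 1/(737 + (8 + (4 - 18*(0*(-1 - 5) - 1*0)))) = 1/(737 + (8 + (4 - 18*(0*(-6) + 0)))) = 1/(737 + (8 + (4 - 18*(0 + 0)))) = 1/(737 + (8 + (4 - 18*0))) = 1/(737 + (8 + (4 + 0))) = 1/(737 + (8 + 4)) = 1/(737 + 12) = 1/749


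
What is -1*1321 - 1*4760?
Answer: -6081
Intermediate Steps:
-1*1321 - 1*4760 = -1321 - 4760 = -6081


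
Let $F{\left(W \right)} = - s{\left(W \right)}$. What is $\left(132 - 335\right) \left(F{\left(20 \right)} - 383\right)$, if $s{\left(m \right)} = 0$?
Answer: $77749$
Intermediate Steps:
$F{\left(W \right)} = 0$ ($F{\left(W \right)} = \left(-1\right) 0 = 0$)
$\left(132 - 335\right) \left(F{\left(20 \right)} - 383\right) = \left(132 - 335\right) \left(0 - 383\right) = \left(132 - 335\right) \left(-383\right) = \left(-203\right) \left(-383\right) = 77749$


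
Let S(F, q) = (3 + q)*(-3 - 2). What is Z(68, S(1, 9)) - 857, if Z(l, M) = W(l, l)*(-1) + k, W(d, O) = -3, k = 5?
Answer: -849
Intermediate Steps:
S(F, q) = -15 - 5*q (S(F, q) = (3 + q)*(-5) = -15 - 5*q)
Z(l, M) = 8 (Z(l, M) = -3*(-1) + 5 = 3 + 5 = 8)
Z(68, S(1, 9)) - 857 = 8 - 857 = -849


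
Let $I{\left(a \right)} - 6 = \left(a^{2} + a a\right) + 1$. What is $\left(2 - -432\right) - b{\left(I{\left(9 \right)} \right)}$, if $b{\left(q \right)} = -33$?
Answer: $467$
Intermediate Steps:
$I{\left(a \right)} = 7 + 2 a^{2}$ ($I{\left(a \right)} = 6 + \left(\left(a^{2} + a a\right) + 1\right) = 6 + \left(\left(a^{2} + a^{2}\right) + 1\right) = 6 + \left(2 a^{2} + 1\right) = 6 + \left(1 + 2 a^{2}\right) = 7 + 2 a^{2}$)
$\left(2 - -432\right) - b{\left(I{\left(9 \right)} \right)} = \left(2 - -432\right) - -33 = \left(2 + 432\right) + 33 = 434 + 33 = 467$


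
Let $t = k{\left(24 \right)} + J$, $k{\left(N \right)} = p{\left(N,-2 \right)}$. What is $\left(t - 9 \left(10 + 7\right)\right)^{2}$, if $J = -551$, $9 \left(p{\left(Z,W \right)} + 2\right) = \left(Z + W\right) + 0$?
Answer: $\frac{40094224}{81} \approx 4.9499 \cdot 10^{5}$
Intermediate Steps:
$p{\left(Z,W \right)} = -2 + \frac{W}{9} + \frac{Z}{9}$ ($p{\left(Z,W \right)} = -2 + \frac{\left(Z + W\right) + 0}{9} = -2 + \frac{\left(W + Z\right) + 0}{9} = -2 + \frac{W + Z}{9} = -2 + \left(\frac{W}{9} + \frac{Z}{9}\right) = -2 + \frac{W}{9} + \frac{Z}{9}$)
$k{\left(N \right)} = - \frac{20}{9} + \frac{N}{9}$ ($k{\left(N \right)} = -2 + \frac{1}{9} \left(-2\right) + \frac{N}{9} = -2 - \frac{2}{9} + \frac{N}{9} = - \frac{20}{9} + \frac{N}{9}$)
$t = - \frac{4955}{9}$ ($t = \left(- \frac{20}{9} + \frac{1}{9} \cdot 24\right) - 551 = \left(- \frac{20}{9} + \frac{8}{3}\right) - 551 = \frac{4}{9} - 551 = - \frac{4955}{9} \approx -550.56$)
$\left(t - 9 \left(10 + 7\right)\right)^{2} = \left(- \frac{4955}{9} - 9 \left(10 + 7\right)\right)^{2} = \left(- \frac{4955}{9} - 153\right)^{2} = \left(- \frac{6332}{9}\right)^{2} = \frac{40094224}{81}$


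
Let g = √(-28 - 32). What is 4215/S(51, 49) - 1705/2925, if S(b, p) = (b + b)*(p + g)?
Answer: 11741491/48949290 - 1405*I*√15/41837 ≈ 0.23987 - 0.13007*I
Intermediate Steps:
g = 2*I*√15 (g = √(-60) = 2*I*√15 ≈ 7.746*I)
S(b, p) = 2*b*(p + 2*I*√15) (S(b, p) = (b + b)*(p + 2*I*√15) = (2*b)*(p + 2*I*√15) = 2*b*(p + 2*I*√15))
4215/S(51, 49) - 1705/2925 = 4215/((2*51*(49 + 2*I*√15))) - 1705/2925 = 4215/(4998 + 204*I*√15) - 1705*1/2925 = 4215/(4998 + 204*I*√15) - 341/585 = -341/585 + 4215/(4998 + 204*I*√15)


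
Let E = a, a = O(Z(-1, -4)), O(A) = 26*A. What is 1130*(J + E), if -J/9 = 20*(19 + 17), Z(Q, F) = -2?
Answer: -7381160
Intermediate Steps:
a = -52 (a = 26*(-2) = -52)
E = -52
J = -6480 (J = -180*(19 + 17) = -180*36 = -9*720 = -6480)
1130*(J + E) = 1130*(-6480 - 52) = 1130*(-6532) = -7381160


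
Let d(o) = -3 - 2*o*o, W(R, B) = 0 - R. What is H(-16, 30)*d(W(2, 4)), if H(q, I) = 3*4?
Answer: -132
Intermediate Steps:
H(q, I) = 12
W(R, B) = -R
d(o) = -3 - 2*o²
H(-16, 30)*d(W(2, 4)) = 12*(-3 - 2*(-1*2)²) = 12*(-3 - 2*(-2)²) = 12*(-3 - 2*4) = 12*(-3 - 8) = 12*(-11) = -132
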